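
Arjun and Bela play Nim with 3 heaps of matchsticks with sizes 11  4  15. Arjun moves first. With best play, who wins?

Bela wins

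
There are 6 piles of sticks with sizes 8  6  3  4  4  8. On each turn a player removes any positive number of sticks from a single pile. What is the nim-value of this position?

Compute the nim-sum pairwise:
8 ^ 6 = 14
14 ^ 3 = 13
13 ^ 4 = 9
9 ^ 4 = 13
13 ^ 8 = 5

5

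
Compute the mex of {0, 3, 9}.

0 is in the set but 1 is not, so the mex is 1.

1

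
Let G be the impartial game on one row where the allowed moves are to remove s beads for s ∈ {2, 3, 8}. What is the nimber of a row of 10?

0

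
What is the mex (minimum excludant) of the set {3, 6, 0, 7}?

1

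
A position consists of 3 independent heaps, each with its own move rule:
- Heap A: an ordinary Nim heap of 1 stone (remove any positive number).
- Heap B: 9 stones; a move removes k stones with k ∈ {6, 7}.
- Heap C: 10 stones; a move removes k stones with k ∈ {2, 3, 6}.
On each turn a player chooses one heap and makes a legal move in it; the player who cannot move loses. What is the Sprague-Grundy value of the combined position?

0

Heap A is a plain Nim heap of size 1, so its Grundy value is 1.
Grundy values for heap B (subtraction set {6, 7}):
k:     0  1  2  3  4  5  6  7  8  9
g(k):  0  0  0  0  0  0  1  1  1  1
So g(9) = 1.
Build the Grundy sequence for heap C with g(k) = mex{g(k−s) : s ∈ {2, 3, 6}, s ≤ k}:
g(0) = mex{} = 0
g(1) = mex{} = 0
g(2) = mex{0} = 1
g(3) = mex{0} = 1
g(4) = mex{0,1} = 2
g(5) = mex{1} = 0
g(6) = mex{0,1,2} = 3
g(7) = mex{0,2} = 1
g(8) = mex{0,1,3} = 2
g(9) = mex{1,3} = 0
g(10) = mex{1,2} = 0
So g(10) = 0.
The value of a disjunctive sum is the nim-sum of the parts.
Combined value = 1 XOR 1 XOR 0 = 0.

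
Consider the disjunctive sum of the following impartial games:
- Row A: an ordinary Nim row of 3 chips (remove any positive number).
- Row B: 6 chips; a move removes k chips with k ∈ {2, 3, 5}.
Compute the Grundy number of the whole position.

0

Row A is a plain Nim row of size 3, so its Grundy value is 3.
For row B, compute g(0), g(1), … with moves {2, 3, 5}:
g(0) = mex{} = 0
g(1) = mex{} = 0
g(2) = mex{0} = 1
g(3) = mex{0} = 1
g(4) = mex{0,1} = 2
g(5) = mex{0,1} = 2
g(6) = mex{0,1,2} = 3
So g(6) = 3.
The value of a disjunctive sum is the nim-sum of the parts.
Combined value = 3 ⊕ 3 = 0.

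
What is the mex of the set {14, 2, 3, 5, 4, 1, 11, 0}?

The values 0, 1, 2, 3, 4, 5 are all present; 6 is the first non-negative integer missing from the set.

6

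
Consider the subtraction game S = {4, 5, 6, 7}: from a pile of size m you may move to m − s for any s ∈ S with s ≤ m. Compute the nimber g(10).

Compute g(0), g(1), … for moves {4, 5, 6, 7}:
g(0) = mex{} = 0
g(1) = mex{} = 0
g(2) = mex{} = 0
g(3) = mex{} = 0
g(4) = mex{0} = 1
g(5) = mex{0} = 1
g(6) = mex{0} = 1
g(7) = mex{0} = 1
g(8) = mex{0,1} = 2
g(9) = mex{0,1} = 2
g(10) = mex{0,1} = 2
So g(10) = 2.

2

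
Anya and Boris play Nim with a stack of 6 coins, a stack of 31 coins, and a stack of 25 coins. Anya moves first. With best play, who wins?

In binary:
  00110  (6)
  11111  (31)
  11001  (25)
  -----
  00000  (0)
The nim-sum is 0, so this is a P-position: the player to move is in a losing position under optimal play; Anya is about to move from it and so loses — Boris wins.

Boris wins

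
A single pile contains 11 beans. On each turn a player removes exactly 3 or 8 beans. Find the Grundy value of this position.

0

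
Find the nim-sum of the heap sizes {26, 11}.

Write each in binary and XOR column by column:
  11010  (26)
  01011  (11)
  -----
  10001  (17)

17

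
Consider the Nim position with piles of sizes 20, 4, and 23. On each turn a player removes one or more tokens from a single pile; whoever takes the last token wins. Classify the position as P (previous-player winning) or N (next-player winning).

Write each in binary and XOR column by column:
  10100  (20)
  00100  (4)
  10111  (23)
  -----
  00111  (7)
The nim-sum is 7 ≠ 0, so this is an N-position: the player to move can win.

N-position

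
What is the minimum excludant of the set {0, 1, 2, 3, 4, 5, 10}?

The values 0, 1, 2, 3, 4, 5 are all present; 6 is the first non-negative integer missing from the set.

6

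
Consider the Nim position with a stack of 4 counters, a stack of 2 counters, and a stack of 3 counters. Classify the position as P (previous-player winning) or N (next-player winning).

N-position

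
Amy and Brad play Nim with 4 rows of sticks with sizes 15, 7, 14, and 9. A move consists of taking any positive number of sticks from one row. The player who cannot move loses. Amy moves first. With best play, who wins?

Amy wins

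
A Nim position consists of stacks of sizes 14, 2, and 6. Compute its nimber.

10

Bitwise XOR of the heap sizes:
  1110  (14)
  0010  (2)
  0110  (6)
  ----
  1010  (10)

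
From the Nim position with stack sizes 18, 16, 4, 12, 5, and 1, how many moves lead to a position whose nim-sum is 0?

1

Compute the nim-sum pairwise:
18 ⊕ 16 = 2
2 ⊕ 4 = 6
6 ⊕ 12 = 10
10 ⊕ 5 = 15
15 ⊕ 1 = 14
The overall nim-sum is X = 14. A stack of size p has a winning move iff p XOR X < p (reduce it to p XOR X).
  18: 18 XOR 14 = 28 ≥ 18 — no move.
  16: 16 XOR 14 = 30 ≥ 16 — no move.
  4: 4 XOR 14 = 10 ≥ 4 — no move.
  12: 12 XOR 14 = 2 < 12 — winning move (to 2).
  5: 5 XOR 14 = 11 ≥ 5 — no move.
  1: 1 XOR 14 = 15 ≥ 1 — no move.
That gives 1 winning move.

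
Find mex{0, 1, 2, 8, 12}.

The values 0, 1, 2 are all present; 3 is the first non-negative integer missing from the set.

3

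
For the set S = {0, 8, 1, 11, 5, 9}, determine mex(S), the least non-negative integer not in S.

The values 0, 1 are all present; 2 is the first non-negative integer missing from the set.

2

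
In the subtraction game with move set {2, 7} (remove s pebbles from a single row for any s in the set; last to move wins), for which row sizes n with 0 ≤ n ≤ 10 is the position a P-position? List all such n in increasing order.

0, 1, 4, 5, 9, 10

Build the Grundy sequence with g(k) = mex{g(k−s) : s ∈ {2, 7}, s ≤ k}:
k:     0  1  2  3  4  5  6  7  8  9 10
g(k):  0  0  1  1  0  0  1  1  2  0  0
The P-positions (g = 0) in 0..10 are 0, 1, 4, 5, 9, 10.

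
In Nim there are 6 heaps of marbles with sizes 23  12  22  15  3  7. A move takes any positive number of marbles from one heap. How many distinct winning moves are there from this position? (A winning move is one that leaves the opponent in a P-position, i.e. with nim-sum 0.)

5

Compute the nim-sum pairwise:
23 ⊕ 12 = 27
27 ⊕ 22 = 13
13 ⊕ 15 = 2
2 ⊕ 3 = 1
1 ⊕ 7 = 6
The overall nim-sum is X = 6. A heap of size p has a winning move iff p XOR X < p (reduce it to p XOR X).
  23: 23 XOR 6 = 17 < 23 — winning move (to 17).
  12: 12 XOR 6 = 10 < 12 — winning move (to 10).
  22: 22 XOR 6 = 16 < 22 — winning move (to 16).
  15: 15 XOR 6 = 9 < 15 — winning move (to 9).
  3: 3 XOR 6 = 5 ≥ 3 — no move.
  7: 7 XOR 6 = 1 < 7 — winning move (to 1).
That gives 5 winning moves.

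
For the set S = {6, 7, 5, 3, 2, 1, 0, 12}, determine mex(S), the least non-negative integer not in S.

4

The values 0, 1, 2, 3 are all present; 4 is the first non-negative integer missing from the set.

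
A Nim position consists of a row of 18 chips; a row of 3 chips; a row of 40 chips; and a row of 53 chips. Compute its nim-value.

12

Nim-sum: 18 ^ 3 ^ 40 ^ 53 = 12.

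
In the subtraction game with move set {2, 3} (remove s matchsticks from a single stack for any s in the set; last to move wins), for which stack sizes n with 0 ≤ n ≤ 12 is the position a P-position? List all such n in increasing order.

0, 1, 5, 6, 10, 11

Grundy values for subtraction set {2, 3}:
k:     0  1  2  3  4  5  6  7  8  9 10 11 12
g(k):  0  0  1  1  2  0  0  1  1  2  0  0  1
The P-positions (g = 0) in 0..12 are 0, 1, 5, 6, 10, 11.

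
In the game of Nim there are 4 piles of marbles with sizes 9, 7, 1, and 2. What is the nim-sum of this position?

Nim-sum: 9 ^ 7 ^ 1 ^ 2 = 13.

13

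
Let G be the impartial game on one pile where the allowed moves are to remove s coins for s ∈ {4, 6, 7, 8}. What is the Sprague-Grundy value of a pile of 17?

1

Grundy values for subtraction set {4, 6, 7, 8}:
k:     0  1  2  3  4  5  6  7  8  9 10 11 12 13 14 15 16 17
g(k):  0  0  0  0  1  1  1  1  2  2  2  2  0  0  0  0  1  1
So g(17) = 1.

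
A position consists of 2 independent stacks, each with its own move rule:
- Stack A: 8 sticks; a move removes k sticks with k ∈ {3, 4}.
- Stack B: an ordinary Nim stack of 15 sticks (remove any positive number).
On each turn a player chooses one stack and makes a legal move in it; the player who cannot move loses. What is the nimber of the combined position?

Grundy values for stack A (subtraction set {3, 4}):
g(0) = mex{} = 0
g(1) = mex{} = 0
g(2) = mex{} = 0
g(3) = mex{0} = 1
g(4) = mex{0} = 1
g(5) = mex{0} = 1
g(6) = mex{0,1} = 2
g(7) = mex{1} = 0
g(8) = mex{1} = 0
So g(8) = 0.
Stack B is a plain Nim stack of size 15, so its Grundy value is 15.
The value of a disjunctive sum is the nim-sum of the parts.
Combined value = 0 ⊕ 15 = 15.

15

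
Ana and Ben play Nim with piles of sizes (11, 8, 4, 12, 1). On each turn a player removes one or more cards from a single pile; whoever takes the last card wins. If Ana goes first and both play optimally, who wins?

Nim-sum: 11 ^ 8 ^ 4 ^ 12 ^ 1 = 10.
The nim-sum is 10 ≠ 0, so this is an N-position: the player to move can win; Ana has a winning move.

Ana wins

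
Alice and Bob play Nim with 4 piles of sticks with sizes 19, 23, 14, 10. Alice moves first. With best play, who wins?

Bob wins

Bitwise XOR of the heap sizes:
  10011  (19)
  10111  (23)
  01110  (14)
  01010  (10)
  -----
  00000  (0)
The nim-sum is 0, so this is a P-position: the player to move is in a losing position under optimal play; Alice is about to move from it and so loses — Bob wins.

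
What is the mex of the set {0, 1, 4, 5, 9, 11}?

2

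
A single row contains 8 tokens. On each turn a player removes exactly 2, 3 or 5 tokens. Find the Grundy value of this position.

0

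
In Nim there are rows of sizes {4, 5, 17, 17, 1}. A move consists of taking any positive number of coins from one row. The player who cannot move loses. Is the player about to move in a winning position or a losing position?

Losing position

In binary:
  00100  (4)
  00101  (5)
  10001  (17)
  10001  (17)
  00001  (1)
  -----
  00000  (0)
The nim-sum is 0, so this is a P-position: the player to move is in a losing position under optimal play.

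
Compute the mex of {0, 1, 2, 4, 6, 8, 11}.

3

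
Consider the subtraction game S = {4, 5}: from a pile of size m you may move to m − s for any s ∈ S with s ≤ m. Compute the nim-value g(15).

1

Build the Grundy sequence with g(k) = mex{g(k−s) : s ∈ {4, 5}, s ≤ k}:
k:     0  1  2  3  4  5  6  7  8  9 10 11 12 13 14 15
g(k):  0  0  0  0  1  1  1  1  2  0  0  0  0  1  1  1
So g(15) = 1.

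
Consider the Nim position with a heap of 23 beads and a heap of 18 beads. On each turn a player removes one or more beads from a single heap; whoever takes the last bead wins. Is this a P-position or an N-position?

N-position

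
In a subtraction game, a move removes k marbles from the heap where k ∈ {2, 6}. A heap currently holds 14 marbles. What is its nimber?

Build the Grundy sequence with g(k) = mex{g(k−s) : s ∈ {2, 6}, s ≤ k}:
k:     0  1  2  3  4  5  6  7  8  9 10 11 12 13 14
g(k):  0  0  1  1  0  0  1  1  0  0  1  1  0  0  1
So g(14) = 1.

1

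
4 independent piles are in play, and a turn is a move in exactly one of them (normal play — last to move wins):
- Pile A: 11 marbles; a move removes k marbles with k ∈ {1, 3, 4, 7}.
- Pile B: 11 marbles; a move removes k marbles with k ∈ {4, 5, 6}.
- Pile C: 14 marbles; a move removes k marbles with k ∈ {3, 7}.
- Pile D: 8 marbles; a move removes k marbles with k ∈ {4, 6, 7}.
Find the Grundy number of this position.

For pile A, compute g(0), g(1), … with moves {1, 3, 4, 7}:
k:     0  1  2  3  4  5  6  7  8  9 10 11
g(k):  0  1  0  1  2  3  2  3  0  1  0  1
So g(11) = 1.
Build the Grundy sequence for pile B with g(k) = mex{g(k−s) : s ∈ {4, 5, 6}, s ≤ k}:
k:     0  1  2  3  4  5  6  7  8  9 10 11
g(k):  0  0  0  0  1  1  1  1  2  2  0  0
So g(11) = 0.
Grundy values for pile C (subtraction set {3, 7}):
g(0) = mex{} = 0
g(1) = mex{} = 0
g(2) = mex{} = 0
g(3) = mex{0} = 1
g(4) = mex{0} = 1
g(5) = mex{0} = 1
g(6) = mex{1} = 0
g(7) = mex{0,1} = 2
g(8) = mex{0,1} = 2
g(9) = mex{0} = 1
g(10) = mex{1,2} = 0
g(11) = mex{1,2} = 0
g(12) = mex{1} = 0
g(13) = mex{0} = 1
g(14) = mex{0,2} = 1
So g(14) = 1.
Grundy values for pile D (subtraction set {4, 6, 7}):
g(0) = mex{} = 0
g(1) = mex{} = 0
g(2) = mex{} = 0
g(3) = mex{} = 0
g(4) = mex{0} = 1
g(5) = mex{0} = 1
g(6) = mex{0} = 1
g(7) = mex{0} = 1
g(8) = mex{0,1} = 2
So g(8) = 2.
The value of a disjunctive sum is the nim-sum of the parts.
Combined value = 1 ⊕ 0 ⊕ 1 ⊕ 2 = 2.

2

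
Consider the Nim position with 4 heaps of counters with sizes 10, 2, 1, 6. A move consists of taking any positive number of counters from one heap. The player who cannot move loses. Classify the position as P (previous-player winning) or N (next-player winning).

N-position

In binary:
  1010  (10)
  0010  (2)
  0001  (1)
  0110  (6)
  ----
  1111  (15)
The nim-sum is 15 ≠ 0, so this is an N-position: the player to move can win.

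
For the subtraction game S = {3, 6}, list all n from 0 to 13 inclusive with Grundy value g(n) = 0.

0, 1, 2, 9, 10, 11

Compute g(0), g(1), … for moves {3, 6}:
k:     0  1  2  3  4  5  6  7  8  9 10 11 12 13
g(k):  0  0  0  1  1  1  2  2  2  0  0  0  1  1
The P-positions (g = 0) in 0..13 are 0, 1, 2, 9, 10, 11.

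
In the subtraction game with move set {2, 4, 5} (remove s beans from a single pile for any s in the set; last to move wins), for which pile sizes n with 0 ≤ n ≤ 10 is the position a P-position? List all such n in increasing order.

0, 1, 7, 8

Grundy values for subtraction set {2, 4, 5}:
k:     0  1  2  3  4  5  6  7  8  9 10
g(k):  0  0  1  1  2  2  3  0  0  1  1
The P-positions (g = 0) in 0..10 are 0, 1, 7, 8.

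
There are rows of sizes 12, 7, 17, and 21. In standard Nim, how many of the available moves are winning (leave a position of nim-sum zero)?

1

Nim-sum: 12 ^ 7 ^ 17 ^ 21 = 15.
The overall nim-sum is X = 15. A row of size p has a winning move iff p XOR X < p (reduce it to p XOR X).
  12: 12 XOR 15 = 3 < 12 — winning move (to 3).
  7: 7 XOR 15 = 8 ≥ 7 — no move.
  17: 17 XOR 15 = 30 ≥ 17 — no move.
  21: 21 XOR 15 = 26 ≥ 21 — no move.
That gives 1 winning move.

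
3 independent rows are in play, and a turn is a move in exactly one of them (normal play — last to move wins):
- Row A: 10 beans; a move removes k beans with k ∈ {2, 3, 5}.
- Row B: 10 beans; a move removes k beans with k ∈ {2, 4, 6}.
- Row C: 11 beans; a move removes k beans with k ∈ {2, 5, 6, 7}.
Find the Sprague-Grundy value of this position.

3

Grundy values for row A (subtraction set {2, 3, 5}):
k:     0  1  2  3  4  5  6  7  8  9 10
g(k):  0  0  1  1  2  2  3  0  0  1  1
So g(10) = 1.
Grundy values for row B (subtraction set {2, 4, 6}):
k:     0  1  2  3  4  5  6  7  8  9 10
g(k):  0  0  1  1  2  2  3  3  0  0  1
So g(10) = 1.
For row C, compute g(0), g(1), … with moves {2, 5, 6, 7}:
g(0) = mex{} = 0
g(1) = mex{} = 0
g(2) = mex{0} = 1
g(3) = mex{0} = 1
g(4) = mex{1} = 0
g(5) = mex{0,1} = 2
g(6) = mex{0} = 1
g(7) = mex{0,1,2} = 3
g(8) = mex{0,1} = 2
g(9) = mex{0,1,3} = 2
g(10) = mex{0,1,2} = 3
g(11) = mex{0,1,2} = 3
So g(11) = 3.
By the Sprague-Grundy theorem, the Grundy value of a sum of independent games is the XOR of the component values.
Combined value = 1 ⊕ 1 ⊕ 3 = 3.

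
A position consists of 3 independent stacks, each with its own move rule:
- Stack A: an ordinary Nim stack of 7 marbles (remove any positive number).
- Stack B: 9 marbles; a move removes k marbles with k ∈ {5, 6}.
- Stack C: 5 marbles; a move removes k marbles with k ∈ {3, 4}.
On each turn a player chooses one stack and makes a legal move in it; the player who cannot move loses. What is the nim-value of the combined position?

Stack A is a plain Nim stack of size 7, so its Grundy value is 7.
Grundy values for stack B (subtraction set {5, 6}):
k:     0  1  2  3  4  5  6  7  8  9
g(k):  0  0  0  0  0  1  1  1  1  1
So g(9) = 1.
Grundy values for stack C (subtraction set {3, 4}):
g(0) = mex{} = 0
g(1) = mex{} = 0
g(2) = mex{} = 0
g(3) = mex{0} = 1
g(4) = mex{0} = 1
g(5) = mex{0} = 1
So g(5) = 1.
By the Sprague-Grundy theorem, the Grundy value of a sum of independent games is the XOR of the component values.
Combined value = 7 ⊕ 1 ⊕ 1 = 7.

7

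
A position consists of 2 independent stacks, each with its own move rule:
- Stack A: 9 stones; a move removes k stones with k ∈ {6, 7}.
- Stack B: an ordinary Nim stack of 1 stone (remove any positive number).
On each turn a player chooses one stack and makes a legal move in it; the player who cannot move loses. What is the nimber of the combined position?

0

For stack A, compute g(0), g(1), … with moves {6, 7}:
k:     0  1  2  3  4  5  6  7  8  9
g(k):  0  0  0  0  0  0  1  1  1  1
So g(9) = 1.
Stack B is a plain Nim stack of size 1, so its Grundy value is 1.
The value of a disjunctive sum is the nim-sum of the parts.
Combined value = 1 XOR 1 = 0.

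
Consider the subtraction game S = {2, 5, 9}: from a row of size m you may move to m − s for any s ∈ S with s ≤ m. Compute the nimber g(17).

Compute g(0), g(1), … for moves {2, 5, 9}:
k:     0  1  2  3  4  5  6  7  8  9 10 11 12 13 14 15 16 17
g(k):  0  0  1  1  0  2  1  0  0  1  1  0  2  1  0  0  1  1
So g(17) = 1.

1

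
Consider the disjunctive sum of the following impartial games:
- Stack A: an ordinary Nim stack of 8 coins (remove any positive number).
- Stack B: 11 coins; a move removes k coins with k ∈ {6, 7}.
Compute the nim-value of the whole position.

9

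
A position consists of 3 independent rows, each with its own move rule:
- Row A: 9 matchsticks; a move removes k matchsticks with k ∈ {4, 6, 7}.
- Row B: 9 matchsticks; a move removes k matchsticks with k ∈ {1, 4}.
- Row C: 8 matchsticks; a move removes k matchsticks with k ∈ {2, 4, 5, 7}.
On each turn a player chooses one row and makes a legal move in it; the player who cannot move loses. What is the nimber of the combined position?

4

Build the Grundy sequence for row A with g(k) = mex{g(k−s) : s ∈ {4, 6, 7}, s ≤ k}:
g(0) = mex{} = 0
g(1) = mex{} = 0
g(2) = mex{} = 0
g(3) = mex{} = 0
g(4) = mex{0} = 1
g(5) = mex{0} = 1
g(6) = mex{0} = 1
g(7) = mex{0} = 1
g(8) = mex{0,1} = 2
g(9) = mex{0,1} = 2
So g(9) = 2.
Grundy values for row B (subtraction set {1, 4}):
k:     0  1  2  3  4  5  6  7  8  9
g(k):  0  1  0  1  2  0  1  0  1  2
So g(9) = 2.
For row C, compute g(0), g(1), … with moves {2, 4, 5, 7}:
k:     0  1  2  3  4  5  6  7  8
g(k):  0  0  1  1  2  2  3  3  4
So g(8) = 4.
By the Sprague-Grundy theorem, the Grundy value of a sum of independent games is the XOR of the component values.
Combined value = 2 XOR 2 XOR 4 = 4.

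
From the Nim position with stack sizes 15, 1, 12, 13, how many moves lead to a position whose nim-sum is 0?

Nim-sum: 15 ^ 1 ^ 12 ^ 13 = 15.
The overall nim-sum is X = 15. A stack of size p has a winning move iff p XOR X < p (reduce it to p XOR X).
  15: 15 XOR 15 = 0 < 15 — winning move (to 0).
  1: 1 XOR 15 = 14 ≥ 1 — no move.
  12: 12 XOR 15 = 3 < 12 — winning move (to 3).
  13: 13 XOR 15 = 2 < 13 — winning move (to 2).
That gives 3 winning moves.

3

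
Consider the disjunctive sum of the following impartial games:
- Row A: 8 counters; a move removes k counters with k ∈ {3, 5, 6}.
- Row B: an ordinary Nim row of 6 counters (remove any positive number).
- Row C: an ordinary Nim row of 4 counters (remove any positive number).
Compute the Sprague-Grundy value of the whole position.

Build the Grundy sequence for row A with g(k) = mex{g(k−s) : s ∈ {3, 5, 6}, s ≤ k}:
k:     0  1  2  3  4  5  6  7  8
g(k):  0  0  0  1  1  1  2  2  2
So g(8) = 2.
Row B is a plain Nim row of size 6, so its Grundy value is 6.
Row C is a plain Nim row of size 4, so its Grundy value is 4.
By the Sprague-Grundy theorem, the Grundy value of a sum of independent games is the XOR of the component values.
Combined value = 2 XOR 6 XOR 4 = 0.

0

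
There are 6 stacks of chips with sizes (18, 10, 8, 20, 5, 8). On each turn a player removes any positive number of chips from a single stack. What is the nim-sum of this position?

Nim-sum: 18 XOR 10 XOR 8 XOR 20 XOR 5 XOR 8 = 9.

9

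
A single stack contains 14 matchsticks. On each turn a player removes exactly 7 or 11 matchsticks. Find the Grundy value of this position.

2

Grundy values for subtraction set {7, 11}:
k:     0  1  2  3  4  5  6  7  8  9 10 11 12 13 14
g(k):  0  0  0  0  0  0  0  1  1  1  1  1  1  1  2
So g(14) = 2.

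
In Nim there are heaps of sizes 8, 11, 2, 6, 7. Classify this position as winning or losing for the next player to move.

Write each in binary and XOR column by column:
  1000  (8)
  1011  (11)
  0010  (2)
  0110  (6)
  0111  (7)
  ----
  0000  (0)
The nim-sum is 0, so this is a P-position: the player to move is in a losing position under optimal play.

Losing position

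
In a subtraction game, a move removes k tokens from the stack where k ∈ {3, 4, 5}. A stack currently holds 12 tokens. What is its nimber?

Build the Grundy sequence with g(k) = mex{g(k−s) : s ∈ {3, 4, 5}, s ≤ k}:
g(0) = mex{} = 0
g(1) = mex{} = 0
g(2) = mex{} = 0
g(3) = mex{0} = 1
g(4) = mex{0} = 1
g(5) = mex{0} = 1
g(6) = mex{0,1} = 2
g(7) = mex{0,1} = 2
g(8) = mex{1} = 0
g(9) = mex{1,2} = 0
g(10) = mex{1,2} = 0
g(11) = mex{0,2} = 1
g(12) = mex{0,2} = 1
So g(12) = 1.

1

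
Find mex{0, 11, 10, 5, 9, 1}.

2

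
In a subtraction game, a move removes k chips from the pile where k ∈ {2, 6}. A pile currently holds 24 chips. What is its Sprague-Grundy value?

Grundy values for subtraction set {2, 6}:
k:     0  1  2  3  4  5  6  7  8  9 10 11 12 13 14 15 16 17 18 19 20 21 22 23 24
g(k):  0  0  1  1  0  0  1  1  0  0  1  1  0  0  1  1  0  0  1  1  0  0  1  1  0
So g(24) = 0.

0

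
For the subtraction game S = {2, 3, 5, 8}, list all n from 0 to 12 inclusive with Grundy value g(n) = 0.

Grundy values for subtraction set {2, 3, 5, 8}:
k:     0  1  2  3  4  5  6  7  8  9 10 11 12
g(k):  0  0  1  1  2  2  3  0  4  1  3  0  4
The P-positions (g = 0) in 0..12 are 0, 1, 7, 11.

0, 1, 7, 11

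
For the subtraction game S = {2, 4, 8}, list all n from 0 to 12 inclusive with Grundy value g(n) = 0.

0, 1, 6, 7, 12

Build the Grundy sequence with g(k) = mex{g(k−s) : s ∈ {2, 4, 8}, s ≤ k}:
k:     0  1  2  3  4  5  6  7  8  9 10 11 12
g(k):  0  0  1  1  2  2  0  0  1  1  2  2  0
The P-positions (g = 0) in 0..12 are 0, 1, 6, 7, 12.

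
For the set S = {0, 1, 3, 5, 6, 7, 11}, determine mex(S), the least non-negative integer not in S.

The values 0, 1 are all present; 2 is the first non-negative integer missing from the set.

2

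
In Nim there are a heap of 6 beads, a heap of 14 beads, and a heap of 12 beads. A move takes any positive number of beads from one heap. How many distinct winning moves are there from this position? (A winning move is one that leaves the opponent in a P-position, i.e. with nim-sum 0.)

3

Nim-sum: 6 ^ 14 ^ 12 = 4.
The overall nim-sum is X = 4. A heap of size p has a winning move iff p XOR X < p (reduce it to p XOR X).
  6: 6 XOR 4 = 2 < 6 — winning move (to 2).
  14: 14 XOR 4 = 10 < 14 — winning move (to 10).
  12: 12 XOR 4 = 8 < 12 — winning move (to 8).
That gives 3 winning moves.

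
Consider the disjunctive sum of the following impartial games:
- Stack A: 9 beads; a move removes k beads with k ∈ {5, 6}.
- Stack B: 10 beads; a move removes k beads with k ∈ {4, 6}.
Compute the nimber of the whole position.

1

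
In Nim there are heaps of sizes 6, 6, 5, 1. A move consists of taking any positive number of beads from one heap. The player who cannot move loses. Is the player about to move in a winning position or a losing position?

Winning position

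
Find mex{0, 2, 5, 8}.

1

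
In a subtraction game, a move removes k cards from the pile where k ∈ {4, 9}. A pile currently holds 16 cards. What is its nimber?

Grundy values for subtraction set {4, 9}:
k:     0  1  2  3  4  5  6  7  8  9 10 11 12 13 14 15 16
g(k):  0  0  0  0  1  1  1  1  0  2  2  2  1  0  0  0  0
So g(16) = 0.

0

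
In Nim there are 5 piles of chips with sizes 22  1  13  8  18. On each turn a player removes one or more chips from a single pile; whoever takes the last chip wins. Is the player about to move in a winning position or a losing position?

Losing position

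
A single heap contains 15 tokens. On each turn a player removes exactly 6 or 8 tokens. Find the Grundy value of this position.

Grundy values for subtraction set {6, 8}:
k:     0  1  2  3  4  5  6  7  8  9 10 11 12 13 14 15
g(k):  0  0  0  0  0  0  1  1  1  1  1  1  2  2  0  0
So g(15) = 0.

0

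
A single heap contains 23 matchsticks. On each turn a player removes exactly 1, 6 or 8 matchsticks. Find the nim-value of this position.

Build the Grundy sequence with g(k) = mex{g(k−s) : s ∈ {1, 6, 8}, s ≤ k}:
k:     0  1  2  3  4  5  6  7  8  9 10 11 12 13 14 15 16 17 18 19 20 21 22 23
g(k):  0  1  0  1  0  1  2  0  1  0  1  0  1  2  0  1  0  1  0  1  2  0  1  0
So g(23) = 0.

0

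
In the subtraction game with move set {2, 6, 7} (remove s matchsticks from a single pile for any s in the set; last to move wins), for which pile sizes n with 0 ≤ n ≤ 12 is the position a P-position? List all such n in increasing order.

0, 1, 4, 5, 9

Build the Grundy sequence with g(k) = mex{g(k−s) : s ∈ {2, 6, 7}, s ≤ k}:
k:     0  1  2  3  4  5  6  7  8  9 10 11 12
g(k):  0  0  1  1  0  0  1  1  2  0  3  1  2
The P-positions (g = 0) in 0..12 are 0, 1, 4, 5, 9.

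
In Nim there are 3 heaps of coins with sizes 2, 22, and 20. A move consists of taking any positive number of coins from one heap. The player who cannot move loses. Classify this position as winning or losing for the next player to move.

Losing position

Nim-sum: 2 ⊕ 22 ⊕ 20 = 0.
The nim-sum is 0, so this is a P-position: the player to move is in a losing position under optimal play.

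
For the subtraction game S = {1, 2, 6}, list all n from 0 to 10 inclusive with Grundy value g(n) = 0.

0, 3, 7, 10

Compute g(0), g(1), … for moves {1, 2, 6}:
g(0) = mex{} = 0
g(1) = mex{0} = 1
g(2) = mex{0,1} = 2
g(3) = mex{1,2} = 0
g(4) = mex{0,2} = 1
g(5) = mex{0,1} = 2
g(6) = mex{0,1,2} = 3
g(7) = mex{1,2,3} = 0
g(8) = mex{0,2,3} = 1
g(9) = mex{0,1} = 2
g(10) = mex{1,2} = 0
The P-positions (g = 0) in 0..10 are 0, 3, 7, 10.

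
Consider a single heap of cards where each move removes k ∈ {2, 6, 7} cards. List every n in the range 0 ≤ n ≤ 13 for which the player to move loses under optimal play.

0, 1, 4, 5, 9, 13

Build the Grundy sequence with g(k) = mex{g(k−s) : s ∈ {2, 6, 7}, s ≤ k}:
g(0) = mex{} = 0
g(1) = mex{} = 0
g(2) = mex{0} = 1
g(3) = mex{0} = 1
g(4) = mex{1} = 0
g(5) = mex{1} = 0
g(6) = mex{0} = 1
g(7) = mex{0} = 1
g(8) = mex{0,1} = 2
g(9) = mex{1} = 0
g(10) = mex{0,1,2} = 3
g(11) = mex{0} = 1
g(12) = mex{0,1,3} = 2
g(13) = mex{1} = 0
The P-positions (g = 0) in 0..13 are 0, 1, 4, 5, 9, 13.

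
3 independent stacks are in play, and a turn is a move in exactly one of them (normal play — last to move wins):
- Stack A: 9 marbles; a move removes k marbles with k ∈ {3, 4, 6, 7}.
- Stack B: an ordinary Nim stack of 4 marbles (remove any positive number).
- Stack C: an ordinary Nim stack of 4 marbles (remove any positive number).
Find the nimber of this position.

3

Build the Grundy sequence for stack A with g(k) = mex{g(k−s) : s ∈ {3, 4, 6, 7}, s ≤ k}:
g(0) = mex{} = 0
g(1) = mex{} = 0
g(2) = mex{} = 0
g(3) = mex{0} = 1
g(4) = mex{0} = 1
g(5) = mex{0} = 1
g(6) = mex{0,1} = 2
g(7) = mex{0,1} = 2
g(8) = mex{0,1} = 2
g(9) = mex{0,1,2} = 3
So g(9) = 3.
Stack B is a plain Nim stack of size 4, so its Grundy value is 4.
Stack C is a plain Nim stack of size 4, so its Grundy value is 4.
The value of a disjunctive sum is the nim-sum of the parts.
Combined value = 3 ⊕ 4 ⊕ 4 = 3.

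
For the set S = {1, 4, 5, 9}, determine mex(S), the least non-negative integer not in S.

0

0 is not in the set, so the mex is 0.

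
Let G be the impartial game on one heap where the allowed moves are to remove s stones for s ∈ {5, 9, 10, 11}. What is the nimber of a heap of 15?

Grundy values for subtraction set {5, 9, 10, 11}:
k:     0  1  2  3  4  5  6  7  8  9 10 11 12 13 14 15
g(k):  0  0  0  0  0  1  1  1  1  1  2  2  2  2  2  3
So g(15) = 3.

3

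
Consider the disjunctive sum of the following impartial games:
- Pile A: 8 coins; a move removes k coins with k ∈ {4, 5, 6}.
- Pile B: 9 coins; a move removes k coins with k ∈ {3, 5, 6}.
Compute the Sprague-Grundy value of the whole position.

2

Build the Grundy sequence for pile A with g(k) = mex{g(k−s) : s ∈ {4, 5, 6}, s ≤ k}:
g(0) = mex{} = 0
g(1) = mex{} = 0
g(2) = mex{} = 0
g(3) = mex{} = 0
g(4) = mex{0} = 1
g(5) = mex{0} = 1
g(6) = mex{0} = 1
g(7) = mex{0} = 1
g(8) = mex{0,1} = 2
So g(8) = 2.
For pile B, compute g(0), g(1), … with moves {3, 5, 6}:
g(0) = mex{} = 0
g(1) = mex{} = 0
g(2) = mex{} = 0
g(3) = mex{0} = 1
g(4) = mex{0} = 1
g(5) = mex{0} = 1
g(6) = mex{0,1} = 2
g(7) = mex{0,1} = 2
g(8) = mex{0,1} = 2
g(9) = mex{1,2} = 0
So g(9) = 0.
By the Sprague-Grundy theorem, the Grundy value of a sum of independent games is the XOR of the component values.
Combined value = 2 ⊕ 0 = 2.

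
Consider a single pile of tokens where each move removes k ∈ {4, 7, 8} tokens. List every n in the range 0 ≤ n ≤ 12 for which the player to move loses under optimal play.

0, 1, 2, 3, 12

Compute g(0), g(1), … for moves {4, 7, 8}:
k:     0  1  2  3  4  5  6  7  8  9 10 11 12
g(k):  0  0  0  0  1  1  1  1  2  2  2  2  0
The P-positions (g = 0) in 0..12 are 0, 1, 2, 3, 12.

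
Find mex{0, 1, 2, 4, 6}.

The values 0, 1, 2 are all present; 3 is the first non-negative integer missing from the set.

3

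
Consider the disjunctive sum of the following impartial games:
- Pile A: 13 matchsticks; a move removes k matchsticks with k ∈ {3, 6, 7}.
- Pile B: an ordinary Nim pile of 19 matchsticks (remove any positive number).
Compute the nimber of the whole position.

18

Build the Grundy sequence for pile A with g(k) = mex{g(k−s) : s ∈ {3, 6, 7}, s ≤ k}:
g(0) = mex{} = 0
g(1) = mex{} = 0
g(2) = mex{} = 0
g(3) = mex{0} = 1
g(4) = mex{0} = 1
g(5) = mex{0} = 1
g(6) = mex{0,1} = 2
g(7) = mex{0,1} = 2
g(8) = mex{0,1} = 2
g(9) = mex{0,1,2} = 3
g(10) = mex{1,2} = 0
g(11) = mex{1,2} = 0
g(12) = mex{1,2,3} = 0
g(13) = mex{0,2} = 1
So g(13) = 1.
Pile B is a plain Nim pile of size 19, so its Grundy value is 19.
The value of a disjunctive sum is the nim-sum of the parts.
Combined value = 1 XOR 19 = 18.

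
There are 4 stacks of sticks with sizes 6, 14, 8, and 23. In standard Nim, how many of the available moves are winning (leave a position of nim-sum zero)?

1

Nim-sum: 6 ^ 14 ^ 8 ^ 23 = 23.
The overall nim-sum is X = 23. A stack of size p has a winning move iff p XOR X < p (reduce it to p XOR X).
  6: 6 XOR 23 = 17 ≥ 6 — no move.
  14: 14 XOR 23 = 25 ≥ 14 — no move.
  8: 8 XOR 23 = 31 ≥ 8 — no move.
  23: 23 XOR 23 = 0 < 23 — winning move (to 0).
That gives 1 winning move.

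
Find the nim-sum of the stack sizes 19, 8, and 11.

Compute the nim-sum pairwise:
19 ⊕ 8 = 27
27 ⊕ 11 = 16

16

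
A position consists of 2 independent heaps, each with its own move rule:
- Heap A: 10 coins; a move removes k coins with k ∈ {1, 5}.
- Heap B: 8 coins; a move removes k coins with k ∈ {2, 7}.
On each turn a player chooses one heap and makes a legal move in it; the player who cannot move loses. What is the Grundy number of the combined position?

For heap A, compute g(0), g(1), … with moves {1, 5}:
k:     0  1  2  3  4  5  6  7  8  9 10
g(k):  0  1  0  1  0  1  0  1  0  1  0
So g(10) = 0.
Build the Grundy sequence for heap B with g(k) = mex{g(k−s) : s ∈ {2, 7}, s ≤ k}:
g(0) = mex{} = 0
g(1) = mex{} = 0
g(2) = mex{0} = 1
g(3) = mex{0} = 1
g(4) = mex{1} = 0
g(5) = mex{1} = 0
g(6) = mex{0} = 1
g(7) = mex{0} = 1
g(8) = mex{0,1} = 2
So g(8) = 2.
The value of a disjunctive sum is the nim-sum of the parts.
Combined value = 0 XOR 2 = 2.

2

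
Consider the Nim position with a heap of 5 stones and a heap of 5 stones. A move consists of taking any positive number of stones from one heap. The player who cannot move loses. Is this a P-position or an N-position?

P-position

In binary:
  101  (5)
  101  (5)
  ---
  000  (0)
The nim-sum is 0, so this is a P-position: the player to move is in a losing position under optimal play.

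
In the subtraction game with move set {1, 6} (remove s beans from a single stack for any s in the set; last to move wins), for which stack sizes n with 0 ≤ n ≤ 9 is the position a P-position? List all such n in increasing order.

0, 2, 4, 7, 9

Grundy values for subtraction set {1, 6}:
g(0) = mex{} = 0
g(1) = mex{0} = 1
g(2) = mex{1} = 0
g(3) = mex{0} = 1
g(4) = mex{1} = 0
g(5) = mex{0} = 1
g(6) = mex{0,1} = 2
g(7) = mex{1,2} = 0
g(8) = mex{0} = 1
g(9) = mex{1} = 0
The P-positions (g = 0) in 0..9 are 0, 2, 4, 7, 9.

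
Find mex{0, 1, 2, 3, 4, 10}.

5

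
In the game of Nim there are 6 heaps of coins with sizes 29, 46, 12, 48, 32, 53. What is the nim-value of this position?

26

Compute the nim-sum pairwise:
29 ⊕ 46 = 51
51 ⊕ 12 = 63
63 ⊕ 48 = 15
15 ⊕ 32 = 47
47 ⊕ 53 = 26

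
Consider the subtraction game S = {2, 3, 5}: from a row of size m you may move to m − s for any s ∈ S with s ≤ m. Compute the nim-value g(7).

0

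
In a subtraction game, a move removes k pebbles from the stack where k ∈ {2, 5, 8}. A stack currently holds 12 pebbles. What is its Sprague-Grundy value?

1

Compute g(0), g(1), … for moves {2, 5, 8}:
g(0) = mex{} = 0
g(1) = mex{} = 0
g(2) = mex{0} = 1
g(3) = mex{0} = 1
g(4) = mex{1} = 0
g(5) = mex{0,1} = 2
g(6) = mex{0} = 1
g(7) = mex{1,2} = 0
g(8) = mex{0,1} = 2
g(9) = mex{0} = 1
g(10) = mex{1,2} = 0
g(11) = mex{1} = 0
g(12) = mex{0} = 1
So g(12) = 1.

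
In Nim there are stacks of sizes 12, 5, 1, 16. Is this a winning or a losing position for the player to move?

Winning position

Nim-sum: 12 XOR 5 XOR 1 XOR 16 = 24.
The nim-sum is 24 ≠ 0, so this is an N-position: the player to move can win.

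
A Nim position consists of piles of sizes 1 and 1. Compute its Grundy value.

Compute the nim-sum pairwise:
1 ⊕ 1 = 0

0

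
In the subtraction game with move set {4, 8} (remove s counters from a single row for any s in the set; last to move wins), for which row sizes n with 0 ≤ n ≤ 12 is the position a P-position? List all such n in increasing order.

0, 1, 2, 3, 12

Build the Grundy sequence with g(k) = mex{g(k−s) : s ∈ {4, 8}, s ≤ k}:
g(0) = mex{} = 0
g(1) = mex{} = 0
g(2) = mex{} = 0
g(3) = mex{} = 0
g(4) = mex{0} = 1
g(5) = mex{0} = 1
g(6) = mex{0} = 1
g(7) = mex{0} = 1
g(8) = mex{0,1} = 2
g(9) = mex{0,1} = 2
g(10) = mex{0,1} = 2
g(11) = mex{0,1} = 2
g(12) = mex{1,2} = 0
The P-positions (g = 0) in 0..12 are 0, 1, 2, 3, 12.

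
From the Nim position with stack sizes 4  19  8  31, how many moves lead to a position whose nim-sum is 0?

Compute the nim-sum pairwise:
4 XOR 19 = 23
23 XOR 8 = 31
31 XOR 31 = 0
The nim-sum is already 0, so every move leaves a nonzero nim-sum — there are no winning moves.

0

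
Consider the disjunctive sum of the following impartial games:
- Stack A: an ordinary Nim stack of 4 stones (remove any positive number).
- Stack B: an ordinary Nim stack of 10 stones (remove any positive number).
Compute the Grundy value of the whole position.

14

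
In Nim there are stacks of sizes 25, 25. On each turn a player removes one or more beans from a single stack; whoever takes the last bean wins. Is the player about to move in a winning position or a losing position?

Bitwise XOR of the heap sizes:
  11001  (25)
  11001  (25)
  -----
  00000  (0)
The nim-sum is 0, so this is a P-position: the player to move is in a losing position under optimal play.

Losing position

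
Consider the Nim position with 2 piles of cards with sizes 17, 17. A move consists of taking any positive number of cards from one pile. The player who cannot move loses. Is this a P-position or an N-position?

Nim-sum: 17 XOR 17 = 0.
The nim-sum is 0, so this is a P-position: the player to move is in a losing position under optimal play.

P-position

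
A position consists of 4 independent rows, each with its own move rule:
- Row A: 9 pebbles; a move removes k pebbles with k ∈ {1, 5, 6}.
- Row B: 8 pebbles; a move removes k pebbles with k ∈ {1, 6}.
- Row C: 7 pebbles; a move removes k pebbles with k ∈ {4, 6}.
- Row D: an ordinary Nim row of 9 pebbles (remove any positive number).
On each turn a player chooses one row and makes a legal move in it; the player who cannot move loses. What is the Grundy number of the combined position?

Grundy values for row A (subtraction set {1, 5, 6}):
g(0) = mex{} = 0
g(1) = mex{0} = 1
g(2) = mex{1} = 0
g(3) = mex{0} = 1
g(4) = mex{1} = 0
g(5) = mex{0} = 1
g(6) = mex{0,1} = 2
g(7) = mex{0,1,2} = 3
g(8) = mex{0,1,3} = 2
g(9) = mex{0,1,2} = 3
So g(9) = 3.
Grundy values for row B (subtraction set {1, 6}):
g(0) = mex{} = 0
g(1) = mex{0} = 1
g(2) = mex{1} = 0
g(3) = mex{0} = 1
g(4) = mex{1} = 0
g(5) = mex{0} = 1
g(6) = mex{0,1} = 2
g(7) = mex{1,2} = 0
g(8) = mex{0} = 1
So g(8) = 1.
Grundy values for row C (subtraction set {4, 6}):
g(0) = mex{} = 0
g(1) = mex{} = 0
g(2) = mex{} = 0
g(3) = mex{} = 0
g(4) = mex{0} = 1
g(5) = mex{0} = 1
g(6) = mex{0} = 1
g(7) = mex{0} = 1
So g(7) = 1.
Row D is a plain Nim row of size 9, so its Grundy value is 9.
By the Sprague-Grundy theorem, the Grundy value of a sum of independent games is the XOR of the component values.
Combined value = 3 ⊕ 1 ⊕ 1 ⊕ 9 = 10.

10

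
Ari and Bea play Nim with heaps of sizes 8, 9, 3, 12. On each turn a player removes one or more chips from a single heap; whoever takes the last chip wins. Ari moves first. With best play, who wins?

Compute the nim-sum pairwise:
8 ⊕ 9 = 1
1 ⊕ 3 = 2
2 ⊕ 12 = 14
The nim-sum is 14 ≠ 0, so this is an N-position: the player to move can win; Ari has a winning move.

Ari wins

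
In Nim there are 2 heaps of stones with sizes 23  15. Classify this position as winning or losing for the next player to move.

Winning position

Nim-sum: 23 XOR 15 = 24.
The nim-sum is 24 ≠ 0, so this is an N-position: the player to move can win.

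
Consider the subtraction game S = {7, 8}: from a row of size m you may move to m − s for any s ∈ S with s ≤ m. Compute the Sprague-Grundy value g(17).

Build the Grundy sequence with g(k) = mex{g(k−s) : s ∈ {7, 8}, s ≤ k}:
k:     0  1  2  3  4  5  6  7  8  9 10 11 12 13 14 15 16 17
g(k):  0  0  0  0  0  0  0  1  1  1  1  1  1  1  2  0  0  0
So g(17) = 0.

0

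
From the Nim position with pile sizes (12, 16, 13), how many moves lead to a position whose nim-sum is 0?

In binary:
  01100  (12)
  10000  (16)
  01101  (13)
  -----
  10001  (17)
The overall nim-sum is X = 17. A pile of size p has a winning move iff p XOR X < p (reduce it to p XOR X).
  12: 12 XOR 17 = 29 ≥ 12 — no move.
  16: 16 XOR 17 = 1 < 16 — winning move (to 1).
  13: 13 XOR 17 = 28 ≥ 13 — no move.
That gives 1 winning move.

1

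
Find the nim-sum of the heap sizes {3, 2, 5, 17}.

21

Bitwise XOR of the heap sizes:
  00011  (3)
  00010  (2)
  00101  (5)
  10001  (17)
  -----
  10101  (21)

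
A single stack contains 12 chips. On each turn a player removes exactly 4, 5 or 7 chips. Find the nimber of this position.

Build the Grundy sequence with g(k) = mex{g(k−s) : s ∈ {4, 5, 7}, s ≤ k}:
g(0) = mex{} = 0
g(1) = mex{} = 0
g(2) = mex{} = 0
g(3) = mex{} = 0
g(4) = mex{0} = 1
g(5) = mex{0} = 1
g(6) = mex{0} = 1
g(7) = mex{0} = 1
g(8) = mex{0,1} = 2
g(9) = mex{0,1} = 2
g(10) = mex{0,1} = 2
g(11) = mex{1} = 0
g(12) = mex{1,2} = 0
So g(12) = 0.

0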